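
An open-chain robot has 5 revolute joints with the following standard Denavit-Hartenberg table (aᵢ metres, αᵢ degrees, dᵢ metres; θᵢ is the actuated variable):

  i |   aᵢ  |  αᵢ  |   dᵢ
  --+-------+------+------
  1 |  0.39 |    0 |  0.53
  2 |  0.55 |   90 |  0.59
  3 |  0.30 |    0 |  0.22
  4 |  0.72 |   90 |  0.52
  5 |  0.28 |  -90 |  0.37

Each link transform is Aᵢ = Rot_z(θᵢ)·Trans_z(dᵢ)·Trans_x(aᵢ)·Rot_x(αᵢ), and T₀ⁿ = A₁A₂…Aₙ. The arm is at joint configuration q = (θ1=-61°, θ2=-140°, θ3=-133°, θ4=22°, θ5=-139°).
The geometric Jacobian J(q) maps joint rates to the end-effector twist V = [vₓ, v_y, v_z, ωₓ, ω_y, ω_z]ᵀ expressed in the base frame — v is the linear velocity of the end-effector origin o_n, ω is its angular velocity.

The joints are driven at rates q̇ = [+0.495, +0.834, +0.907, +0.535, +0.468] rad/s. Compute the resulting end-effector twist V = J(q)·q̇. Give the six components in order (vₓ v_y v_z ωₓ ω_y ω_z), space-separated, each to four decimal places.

o_n = [0.5586, 0.1129, 0.5583]
J₁: ẑ×o_n = [-0.1129, 0.5586, 0.0000], ω = ẑ
J2: z=[0.0000, 0.0000, 1.0000] o=[0.1891, -0.3411, 0.5300] → [-0.4540, 0.3696, 0.0000, 0.0000, 0.0000, 1.0000]
J3: z=[0.3584, 0.9336, 0.0000] o=[-0.3244, -0.1440, 1.1200] → [-0.5244, 0.2013, -0.7323, 0.3584, 0.9336, 0.0000]
J4: z=[0.3584, 0.9336, 0.0000] o=[-0.0545, -0.0119, 0.9006] → [-0.3196, 0.1227, -0.5277, 0.3584, 0.9336, 0.0000]
J5: z=[0.8716, -0.3346, 0.3584] o=[0.3727, 0.3811, 0.2284] → [-0.0143, -0.2209, -0.1715, 0.8716, -0.3346, 0.3584]
V = J·q̇ = [-1.0878, 0.7296, -1.0268, 0.9247, 1.1896, 1.4967]

-1.0878 0.7296 -1.0268 0.9247 1.1896 1.4967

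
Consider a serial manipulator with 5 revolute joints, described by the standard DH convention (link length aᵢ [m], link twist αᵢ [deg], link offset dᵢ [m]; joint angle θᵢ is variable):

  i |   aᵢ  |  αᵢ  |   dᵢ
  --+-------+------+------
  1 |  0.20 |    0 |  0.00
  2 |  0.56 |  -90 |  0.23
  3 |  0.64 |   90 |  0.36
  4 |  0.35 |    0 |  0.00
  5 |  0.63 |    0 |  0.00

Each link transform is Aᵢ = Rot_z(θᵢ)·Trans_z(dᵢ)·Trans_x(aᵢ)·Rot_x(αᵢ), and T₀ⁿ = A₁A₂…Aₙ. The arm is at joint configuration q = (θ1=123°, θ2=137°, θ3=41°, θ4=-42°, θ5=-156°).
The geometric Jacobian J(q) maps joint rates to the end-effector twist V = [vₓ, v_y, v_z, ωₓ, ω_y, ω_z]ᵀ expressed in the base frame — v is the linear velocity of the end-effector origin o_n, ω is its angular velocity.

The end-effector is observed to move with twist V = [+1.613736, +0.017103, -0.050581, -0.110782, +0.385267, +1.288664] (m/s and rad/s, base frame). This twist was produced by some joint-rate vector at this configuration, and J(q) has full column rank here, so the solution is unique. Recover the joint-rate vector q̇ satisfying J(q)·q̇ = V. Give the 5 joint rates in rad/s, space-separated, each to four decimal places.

0.8050 0.8980 -0.1760 0.1330 -0.6820

o_n = [0.0700, -0.6631, 0.0326]
J₁: ẑ×o_n = [0.6631, 0.0700, -0.0000], ω = ẑ
J2: z=[0.0000, 0.0000, 1.0000] o=[-0.1089, 0.1677, 0.0000] → [0.8308, 0.1789, -0.0000, 0.0000, 0.0000, 1.0000]
J3: z=[0.9848, -0.1736, 0.0000] o=[-0.2062, -0.3838, 0.2300] → [0.0343, 0.1944, -0.2271, 0.9848, -0.1736, 0.0000]
J4: z=[-0.1139, -0.6461, 0.7547] o=[0.0645, -0.9219, -0.1899] → [-0.3391, 0.0295, -0.0259, -0.1139, -0.6461, 0.7547]
J5: z=[-0.1139, -0.6461, 0.7547] o=[-0.2002, -1.0746, -0.3605] → [-0.5645, 0.2487, 0.1277, -0.1139, -0.6461, 0.7547]
q̇ = J⁺·V = [0.8050, 0.8980, -0.1760, 0.1330, -0.6820]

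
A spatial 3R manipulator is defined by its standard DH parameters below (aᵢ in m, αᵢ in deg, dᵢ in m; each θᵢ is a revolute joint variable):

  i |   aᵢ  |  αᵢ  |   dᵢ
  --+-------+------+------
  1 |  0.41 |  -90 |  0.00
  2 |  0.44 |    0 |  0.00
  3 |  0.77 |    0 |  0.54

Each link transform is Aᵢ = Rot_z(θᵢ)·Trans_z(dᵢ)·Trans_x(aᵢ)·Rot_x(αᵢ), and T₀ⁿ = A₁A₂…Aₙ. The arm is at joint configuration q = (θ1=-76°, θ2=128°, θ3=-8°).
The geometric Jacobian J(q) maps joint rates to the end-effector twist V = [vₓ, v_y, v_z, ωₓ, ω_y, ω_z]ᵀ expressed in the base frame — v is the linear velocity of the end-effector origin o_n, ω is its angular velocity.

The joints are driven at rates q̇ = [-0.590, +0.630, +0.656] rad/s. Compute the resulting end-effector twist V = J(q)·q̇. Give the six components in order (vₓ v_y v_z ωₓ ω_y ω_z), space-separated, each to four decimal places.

o_n = [0.4645, 0.3692, -1.0136]
J₁: ẑ×o_n = [-0.3692, 0.4645, 0.0000], ω = ẑ
J2: z=[0.9703, 0.2419, 0.0000] o=[0.0992, -0.3978, 0.0000] → [-0.2452, 0.9835, 0.6559, 0.9703, 0.2419, 0.0000]
J3: z=[0.9703, 0.2419, 0.0000] o=[0.0337, -0.1350, -0.3467] → [-0.1613, 0.6470, 0.3850, 0.9703, 0.2419, 0.0000]
V = J·q̇ = [-0.0425, 0.7700, 0.6658, 1.2478, 0.3111, -0.5900]

-0.0425 0.7700 0.6658 1.2478 0.3111 -0.5900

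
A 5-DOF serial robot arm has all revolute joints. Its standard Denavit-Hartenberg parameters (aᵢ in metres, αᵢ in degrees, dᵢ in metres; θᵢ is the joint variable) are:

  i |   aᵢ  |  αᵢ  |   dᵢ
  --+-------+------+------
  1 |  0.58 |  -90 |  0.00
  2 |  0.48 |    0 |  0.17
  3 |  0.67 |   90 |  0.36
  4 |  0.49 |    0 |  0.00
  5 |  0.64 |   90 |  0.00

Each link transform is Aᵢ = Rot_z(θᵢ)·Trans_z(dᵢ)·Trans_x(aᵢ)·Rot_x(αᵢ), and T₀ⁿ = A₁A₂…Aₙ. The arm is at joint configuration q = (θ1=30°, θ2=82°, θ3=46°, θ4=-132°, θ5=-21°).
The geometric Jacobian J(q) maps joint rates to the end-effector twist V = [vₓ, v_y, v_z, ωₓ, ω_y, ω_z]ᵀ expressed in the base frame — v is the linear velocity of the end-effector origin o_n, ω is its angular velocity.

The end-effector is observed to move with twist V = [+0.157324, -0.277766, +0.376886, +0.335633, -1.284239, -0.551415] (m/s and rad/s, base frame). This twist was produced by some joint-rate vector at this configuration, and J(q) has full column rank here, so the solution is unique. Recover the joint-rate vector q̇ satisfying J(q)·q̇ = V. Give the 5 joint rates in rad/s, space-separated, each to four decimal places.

-0.8260 -0.4170 -0.8630 -0.2340 -0.2120

o_n = [0.7441, 0.2856, -0.2956]
J₁: ẑ×o_n = [-0.2856, 0.7441, 0.0000], ω = ẑ
J2: z=[-0.5000, 0.8660, 0.0000] o=[0.5023, 0.2900, 0.0000] → [-0.2560, -0.1478, -0.2072, -0.5000, 0.8660, 0.0000]
J3: z=[-0.5000, 0.8660, 0.0000] o=[0.4751, 0.4706, -0.4753] → [0.1557, 0.0899, -0.1404, -0.5000, 0.8660, 0.0000]
J4: z=[0.6824, 0.3940, -0.6157] o=[-0.0621, 0.5761, -1.0033] → [0.1000, -0.9793, -0.5159, 0.6824, 0.3940, -0.6157]
J5: z=[0.6824, 0.3940, -0.6157] o=[0.2948, 0.3617, -0.7449] → [0.1302, -0.5833, -0.2290, 0.6824, 0.3940, -0.6157]
q̇ = J⁺·V = [-0.8260, -0.4170, -0.8630, -0.2340, -0.2120]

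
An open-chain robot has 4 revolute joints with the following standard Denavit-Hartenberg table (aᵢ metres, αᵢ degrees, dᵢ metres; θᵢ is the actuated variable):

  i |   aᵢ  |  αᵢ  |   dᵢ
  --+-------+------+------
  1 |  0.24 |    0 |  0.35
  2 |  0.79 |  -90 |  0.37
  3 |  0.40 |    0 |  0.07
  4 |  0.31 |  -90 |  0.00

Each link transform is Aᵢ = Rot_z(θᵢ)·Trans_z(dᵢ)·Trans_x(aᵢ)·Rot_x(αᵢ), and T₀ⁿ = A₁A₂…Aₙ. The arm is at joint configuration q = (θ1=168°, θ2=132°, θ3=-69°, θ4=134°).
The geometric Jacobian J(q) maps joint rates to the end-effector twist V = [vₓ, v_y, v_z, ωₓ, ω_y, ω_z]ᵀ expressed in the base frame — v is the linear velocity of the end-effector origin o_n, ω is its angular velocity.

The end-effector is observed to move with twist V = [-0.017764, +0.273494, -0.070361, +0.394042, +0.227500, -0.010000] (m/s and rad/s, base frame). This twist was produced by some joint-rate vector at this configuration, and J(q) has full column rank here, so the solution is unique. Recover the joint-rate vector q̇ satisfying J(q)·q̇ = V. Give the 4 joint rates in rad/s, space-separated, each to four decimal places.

-0.8220 0.8120 0.0750 0.3800

o_n = [0.3580, -0.8369, 0.8125]
J₁: ẑ×o_n = [0.8369, 0.3580, -0.0000], ω = ẑ
J2: z=[0.0000, 0.0000, 1.0000] o=[-0.2348, 0.0499, 0.3500] → [0.8868, 0.5928, -0.0000, 0.0000, 0.0000, 1.0000]
J3: z=[0.8660, 0.5000, 0.0000] o=[0.1602, -0.6343, 0.7200] → [0.0462, -0.0801, -0.2744, 0.8660, 0.5000, 0.0000]
J4: z=[0.8660, 0.5000, 0.0000] o=[0.2925, -0.7234, 1.0934] → [-0.1405, 0.2433, -0.1310, 0.8660, 0.5000, 0.0000]
q̇ = J⁺·V = [-0.8220, 0.8120, 0.0750, 0.3800]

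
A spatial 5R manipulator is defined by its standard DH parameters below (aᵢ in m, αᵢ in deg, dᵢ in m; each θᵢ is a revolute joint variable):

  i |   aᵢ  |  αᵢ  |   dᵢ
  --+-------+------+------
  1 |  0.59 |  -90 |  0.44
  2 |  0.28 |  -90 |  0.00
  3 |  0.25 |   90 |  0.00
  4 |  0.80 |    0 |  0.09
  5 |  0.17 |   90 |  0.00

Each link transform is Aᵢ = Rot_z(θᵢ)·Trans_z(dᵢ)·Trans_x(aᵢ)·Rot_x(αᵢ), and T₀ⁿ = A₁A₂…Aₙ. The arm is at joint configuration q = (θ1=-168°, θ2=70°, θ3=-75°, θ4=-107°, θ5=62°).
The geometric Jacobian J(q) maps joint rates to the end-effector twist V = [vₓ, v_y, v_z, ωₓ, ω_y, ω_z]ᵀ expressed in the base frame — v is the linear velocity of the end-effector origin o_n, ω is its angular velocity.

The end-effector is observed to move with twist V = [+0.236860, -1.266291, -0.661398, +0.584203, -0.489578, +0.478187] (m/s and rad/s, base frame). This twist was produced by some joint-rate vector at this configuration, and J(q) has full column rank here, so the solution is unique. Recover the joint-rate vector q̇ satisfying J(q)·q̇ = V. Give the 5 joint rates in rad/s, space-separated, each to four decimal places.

o_n = [-1.4350, -0.4634, 0.5282]
J₁: ẑ×o_n = [0.4634, -1.4350, 0.0000], ω = ẑ
J2: z=[0.2079, -0.9781, 0.0000] o=[-0.5771, -0.1227, 0.4400] → [-0.0863, -0.0183, -0.9100, 0.2079, -0.9781, 0.0000]
J3: z=[0.9192, 0.1954, -0.3420] o=[-0.6708, -0.1426, 0.1769] → [-0.0411, -0.0615, -0.1456, 0.9192, 0.1954, -0.3420]
J4: z=[0.3770, -0.1845, 0.9077] o=[-0.6422, -0.3834, 0.1161] → [-0.0034, -0.8749, -0.1764, 0.3770, -0.1845, 0.9077]
J5: z=[0.3770, -0.1845, 0.9077] o=[-1.3382, -0.3242, 0.5163] → [0.1242, -0.0923, -0.0703, 0.3770, -0.1845, 0.9077]
q̇ = J⁺·V = [0.7550, 0.6270, 0.5360, 0.1890, -0.2920]

0.7550 0.6270 0.5360 0.1890 -0.2920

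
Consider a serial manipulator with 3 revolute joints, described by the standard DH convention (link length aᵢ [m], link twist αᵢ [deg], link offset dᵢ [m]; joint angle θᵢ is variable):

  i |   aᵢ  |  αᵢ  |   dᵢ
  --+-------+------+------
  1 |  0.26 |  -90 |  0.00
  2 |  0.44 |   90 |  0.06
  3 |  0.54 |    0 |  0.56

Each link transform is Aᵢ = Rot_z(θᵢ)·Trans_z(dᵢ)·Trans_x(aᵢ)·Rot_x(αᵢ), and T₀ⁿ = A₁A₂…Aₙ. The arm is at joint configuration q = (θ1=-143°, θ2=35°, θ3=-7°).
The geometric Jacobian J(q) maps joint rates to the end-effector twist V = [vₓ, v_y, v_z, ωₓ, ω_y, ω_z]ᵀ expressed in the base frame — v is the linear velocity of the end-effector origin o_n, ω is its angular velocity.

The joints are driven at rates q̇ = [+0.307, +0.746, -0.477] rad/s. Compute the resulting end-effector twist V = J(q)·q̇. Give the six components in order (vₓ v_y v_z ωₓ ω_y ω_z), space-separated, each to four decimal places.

o_n = [-1.1062, -0.8263, -0.1011]
J₁: ẑ×o_n = [0.8263, -1.1062, 0.0000], ω = ẑ
J2: z=[0.6018, -0.7986, 0.0000] o=[-0.2076, -0.1565, 0.0000] → [0.0807, 0.0608, -1.1207, 0.6018, -0.7986, 0.0000]
J3: z=[-0.4581, -0.3452, 0.8192] o=[-0.4594, -0.4213, -0.2524] → [0.2795, -0.4605, -0.0377, -0.4581, -0.3452, 0.8192]
V = J·q̇ = [0.1806, -0.0746, -0.8180, 0.6675, -0.4311, -0.0837]

0.1806 -0.0746 -0.8180 0.6675 -0.4311 -0.0837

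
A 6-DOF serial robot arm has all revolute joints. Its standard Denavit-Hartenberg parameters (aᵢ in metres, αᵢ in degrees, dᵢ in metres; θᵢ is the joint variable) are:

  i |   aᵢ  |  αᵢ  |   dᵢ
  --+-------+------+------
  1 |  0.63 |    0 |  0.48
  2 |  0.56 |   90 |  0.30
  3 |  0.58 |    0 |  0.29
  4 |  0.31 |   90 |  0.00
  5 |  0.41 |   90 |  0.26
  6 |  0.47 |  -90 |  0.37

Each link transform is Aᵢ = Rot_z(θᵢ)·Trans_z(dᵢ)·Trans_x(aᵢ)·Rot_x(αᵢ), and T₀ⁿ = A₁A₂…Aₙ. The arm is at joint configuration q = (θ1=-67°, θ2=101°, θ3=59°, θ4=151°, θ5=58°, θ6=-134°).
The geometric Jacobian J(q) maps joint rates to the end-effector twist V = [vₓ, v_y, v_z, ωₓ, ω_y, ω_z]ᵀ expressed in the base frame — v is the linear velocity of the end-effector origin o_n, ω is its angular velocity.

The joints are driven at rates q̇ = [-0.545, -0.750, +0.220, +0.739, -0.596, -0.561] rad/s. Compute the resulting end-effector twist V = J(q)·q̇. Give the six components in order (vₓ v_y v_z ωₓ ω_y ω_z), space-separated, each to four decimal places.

o_n = [0.6029, -0.5380, 0.8755]
J₁: ẑ×o_n = [0.5380, 0.6029, -0.0000], ω = ẑ
J2: z=[0.0000, 0.0000, 1.0000] o=[0.2462, -0.5799, 0.4800] → [-0.0419, 0.3568, 0.0000, 0.0000, 0.0000, 1.0000]
J3: z=[0.5592, -0.8290, 0.0000] o=[0.7104, -0.2668, 0.7800] → [-0.0792, -0.0534, -0.2408, 0.5592, -0.8290, 0.0000]
J4: z=[0.5592, -0.8290, 0.0000] o=[1.1202, -0.3401, 1.2772] → [0.3330, 0.2246, -0.5395, 0.5592, -0.8290, 0.0000]
J5: z=[-0.4145, -0.2796, 0.8660] o=[0.8977, -0.4903, 1.1222] → [0.1103, -0.3575, -0.0626, -0.4145, -0.2796, 0.8660]
J6: z=[-0.9052, 0.0286, -0.4240] o=[0.8283, -0.9564, 1.2387] → [0.1670, -0.2332, -0.3723, -0.9052, 0.0286, -0.4240]
V = J·q̇ = [-0.1925, -0.0981, -0.2054, 1.2911, -0.6445, -1.5733]

-0.1925 -0.0981 -0.2054 1.2911 -0.6445 -1.5733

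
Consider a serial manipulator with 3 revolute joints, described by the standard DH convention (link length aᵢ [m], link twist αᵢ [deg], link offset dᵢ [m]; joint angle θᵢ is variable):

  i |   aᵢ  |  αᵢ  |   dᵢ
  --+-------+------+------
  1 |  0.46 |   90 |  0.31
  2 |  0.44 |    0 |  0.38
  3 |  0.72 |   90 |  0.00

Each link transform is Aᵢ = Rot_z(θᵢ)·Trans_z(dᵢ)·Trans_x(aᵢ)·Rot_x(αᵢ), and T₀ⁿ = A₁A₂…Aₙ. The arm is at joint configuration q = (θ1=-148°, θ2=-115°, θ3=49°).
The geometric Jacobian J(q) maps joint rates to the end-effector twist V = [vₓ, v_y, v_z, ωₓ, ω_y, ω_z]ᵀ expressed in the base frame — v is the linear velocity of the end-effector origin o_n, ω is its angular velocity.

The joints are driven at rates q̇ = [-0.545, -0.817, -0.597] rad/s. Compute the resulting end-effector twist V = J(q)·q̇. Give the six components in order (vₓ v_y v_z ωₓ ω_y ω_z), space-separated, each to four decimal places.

1.0769 1.0373 -0.2622 0.7493 -1.1991 -0.5450

o_n = [-0.6821, 0.0218, -0.7465]
J₁: ẑ×o_n = [-0.0218, -0.6821, 0.0000], ω = ẑ
J2: z=[-0.5299, 0.8480, 0.0000] o=[-0.3901, -0.2438, 0.3100] → [-0.8960, -0.5599, 0.1069, -0.5299, 0.8480, 0.0000]
J3: z=[-0.5299, 0.8480, 0.0000] o=[-0.4338, 0.1770, -0.0888] → [-0.5578, -0.3486, 0.2929, -0.5299, 0.8480, 0.0000]
V = J·q̇ = [1.0769, 1.0373, -0.2622, 0.7493, -1.1991, -0.5450]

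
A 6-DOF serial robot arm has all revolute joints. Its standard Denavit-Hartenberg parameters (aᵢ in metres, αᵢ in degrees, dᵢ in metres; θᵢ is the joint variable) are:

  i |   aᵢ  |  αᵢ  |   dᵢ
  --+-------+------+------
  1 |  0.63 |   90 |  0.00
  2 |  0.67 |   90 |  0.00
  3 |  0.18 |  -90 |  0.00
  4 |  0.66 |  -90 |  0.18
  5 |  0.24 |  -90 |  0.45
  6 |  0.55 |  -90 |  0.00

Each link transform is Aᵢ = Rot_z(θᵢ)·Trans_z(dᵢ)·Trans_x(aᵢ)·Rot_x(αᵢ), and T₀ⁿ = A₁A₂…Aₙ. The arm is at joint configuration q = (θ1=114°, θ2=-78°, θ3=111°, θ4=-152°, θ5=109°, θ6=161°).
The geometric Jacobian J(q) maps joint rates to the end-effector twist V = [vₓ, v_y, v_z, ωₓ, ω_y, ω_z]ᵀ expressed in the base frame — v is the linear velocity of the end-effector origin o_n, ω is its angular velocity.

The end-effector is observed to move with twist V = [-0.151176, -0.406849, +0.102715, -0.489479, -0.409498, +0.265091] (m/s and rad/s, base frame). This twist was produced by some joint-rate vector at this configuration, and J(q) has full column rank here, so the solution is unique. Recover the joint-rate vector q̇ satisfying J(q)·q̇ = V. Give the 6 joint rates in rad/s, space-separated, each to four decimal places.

0.6780 -0.5180 0.2720 -0.2440 -0.1170 -0.1990

o_n = [-0.5024, -0.0808, -0.4971]
J₁: ẑ×o_n = [0.0808, -0.5024, 0.0000], ω = ẑ
J2: z=[0.9135, 0.4067, 0.0000] o=[-0.2562, 0.5755, 0.0000] → [-0.2022, 0.4541, -0.4994, 0.9135, 0.4067, 0.0000]
J3: z=[0.3978, -0.8936, -0.2079] o=[-0.3129, 0.7028, -0.6554] → [-0.3044, -0.0236, -0.4810, 0.3978, -0.8936, -0.2079]
J4: z=[-0.2484, -0.3231, 0.9132] o=[-0.1539, 0.7589, -0.5923] → [0.7360, -0.2945, 0.0960, -0.2484, -0.3231, 0.9132]
J5: z=[0.7659, -0.6427, -0.0190] o=[-0.5900, 0.2422, -0.6966] → [-0.1344, -0.1545, -0.1911, 0.7659, -0.6427, -0.0190]
J6: z=[0.4798, 0.5517, 0.6822] o=[-0.1427, 0.0806, -0.8806] → [0.3217, -0.4294, 0.1210, 0.4798, 0.5517, 0.6822]
q̇ = J⁺·V = [0.6780, -0.5180, 0.2720, -0.2440, -0.1170, -0.1990]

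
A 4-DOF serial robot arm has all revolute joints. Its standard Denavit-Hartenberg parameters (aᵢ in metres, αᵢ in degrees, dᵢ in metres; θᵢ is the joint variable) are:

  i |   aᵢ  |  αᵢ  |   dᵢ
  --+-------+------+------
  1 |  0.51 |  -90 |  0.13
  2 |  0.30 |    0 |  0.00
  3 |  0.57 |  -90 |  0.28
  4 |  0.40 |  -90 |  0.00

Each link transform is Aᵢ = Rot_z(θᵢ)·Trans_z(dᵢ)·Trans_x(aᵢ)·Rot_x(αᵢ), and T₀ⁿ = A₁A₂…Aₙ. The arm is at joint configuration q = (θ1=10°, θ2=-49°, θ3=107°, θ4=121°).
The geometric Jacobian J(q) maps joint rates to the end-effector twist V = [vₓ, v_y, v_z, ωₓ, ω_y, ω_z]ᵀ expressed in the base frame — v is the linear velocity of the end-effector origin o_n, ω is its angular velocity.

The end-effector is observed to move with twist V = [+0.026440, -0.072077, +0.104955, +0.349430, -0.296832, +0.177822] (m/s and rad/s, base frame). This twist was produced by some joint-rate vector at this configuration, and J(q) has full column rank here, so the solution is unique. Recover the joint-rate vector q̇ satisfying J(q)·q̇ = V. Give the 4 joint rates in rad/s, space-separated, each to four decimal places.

-0.0050 -0.6970 0.3440 -0.3450

o_n = [0.8969, 0.0943, 0.0477]
J₁: ẑ×o_n = [-0.0943, 0.8969, 0.0000], ω = ẑ
J2: z=[-0.1736, 0.9848, 0.0000] o=[0.5023, 0.0886, 0.1300] → [-0.0810, -0.0143, -0.3897, -0.1736, 0.9848, 0.0000]
J3: z=[-0.1736, 0.9848, 0.0000] o=[0.6961, 0.1227, 0.3564] → [-0.3040, -0.0536, -0.1929, -0.1736, 0.9848, 0.0000]
J4: z=[-0.8352, -0.1473, -0.5299] o=[0.9449, 0.4509, -0.1270] → [-0.2147, 0.1713, 0.2908, -0.8352, -0.1473, -0.5299]
q̇ = J⁺·V = [-0.0050, -0.6970, 0.3440, -0.3450]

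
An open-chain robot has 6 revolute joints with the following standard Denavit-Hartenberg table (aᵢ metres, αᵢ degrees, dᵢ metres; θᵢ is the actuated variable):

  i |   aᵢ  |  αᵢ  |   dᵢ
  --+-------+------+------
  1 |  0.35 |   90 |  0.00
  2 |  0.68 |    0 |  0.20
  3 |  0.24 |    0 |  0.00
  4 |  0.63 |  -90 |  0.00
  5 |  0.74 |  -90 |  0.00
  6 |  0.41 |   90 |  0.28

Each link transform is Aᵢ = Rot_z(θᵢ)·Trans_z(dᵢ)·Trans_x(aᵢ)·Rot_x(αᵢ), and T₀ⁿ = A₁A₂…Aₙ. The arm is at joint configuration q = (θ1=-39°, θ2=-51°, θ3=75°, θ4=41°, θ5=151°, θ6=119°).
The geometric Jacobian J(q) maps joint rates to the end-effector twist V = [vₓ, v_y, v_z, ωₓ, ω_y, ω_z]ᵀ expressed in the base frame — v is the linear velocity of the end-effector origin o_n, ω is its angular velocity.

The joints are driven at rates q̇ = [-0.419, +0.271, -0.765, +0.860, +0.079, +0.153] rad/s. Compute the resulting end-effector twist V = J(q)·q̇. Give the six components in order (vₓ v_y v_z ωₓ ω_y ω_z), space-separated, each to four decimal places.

-0.2770 -0.5894 0.1849 -0.3945 -0.3236 -0.4528

o_n = [0.9195, -0.9795, -0.5635]
J₁: ẑ×o_n = [0.9795, 0.9195, -0.0000], ω = ẑ
J2: z=[-0.6293, -0.7771, 0.0000] o=[0.2720, -0.2203, 0.0000] → [0.4379, -0.3546, 0.9810, -0.6293, -0.7771, 0.0000]
J3: z=[-0.6293, -0.7771, 0.0000] o=[0.4787, -0.6450, -0.5285] → [0.0272, -0.0220, 0.5531, -0.6293, -0.7771, 0.0000]
J4: z=[-0.6293, -0.7771, 0.0000] o=[0.6491, -0.7830, -0.4308] → [0.1031, -0.0835, 0.3338, -0.6293, -0.7771, 0.0000]
J5: z=[-0.7043, 0.5704, 0.4226] o=[0.8560, -0.9505, 0.1401] → [-0.3891, -0.4687, -0.0159, -0.7043, 0.5704, 0.4226]
J6: z=[-0.7096, -0.5508, -0.4394] o=[0.8692, -0.4996, -0.4464] → [-0.1464, -0.1052, 0.3683, -0.7096, -0.5508, -0.4394]
V = J·q̇ = [-0.2770, -0.5894, 0.1849, -0.3945, -0.3236, -0.4528]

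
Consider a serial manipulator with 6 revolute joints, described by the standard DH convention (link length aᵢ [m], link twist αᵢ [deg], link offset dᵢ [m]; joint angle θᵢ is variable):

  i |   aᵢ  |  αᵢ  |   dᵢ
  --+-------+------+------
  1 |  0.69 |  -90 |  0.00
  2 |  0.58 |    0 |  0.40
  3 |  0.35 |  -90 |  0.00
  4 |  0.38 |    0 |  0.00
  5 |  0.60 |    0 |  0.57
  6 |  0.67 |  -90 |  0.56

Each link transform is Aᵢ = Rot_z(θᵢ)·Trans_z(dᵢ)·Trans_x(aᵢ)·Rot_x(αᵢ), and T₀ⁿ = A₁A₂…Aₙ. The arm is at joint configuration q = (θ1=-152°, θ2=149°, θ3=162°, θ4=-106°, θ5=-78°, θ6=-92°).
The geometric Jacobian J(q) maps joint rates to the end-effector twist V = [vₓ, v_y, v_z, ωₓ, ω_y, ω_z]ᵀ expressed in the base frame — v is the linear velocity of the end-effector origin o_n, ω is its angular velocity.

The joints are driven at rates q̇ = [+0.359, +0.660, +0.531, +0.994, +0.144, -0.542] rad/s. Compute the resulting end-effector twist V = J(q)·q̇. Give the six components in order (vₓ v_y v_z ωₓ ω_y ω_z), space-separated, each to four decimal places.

1.7379 -0.2676 -0.5279 0.1620 -1.2628 -0.0320

o_n = [-0.7324, -0.4541, -1.2538]
J₁: ẑ×o_n = [0.4541, -0.7324, 0.0000], ω = ẑ
J2: z=[0.4695, -0.8829, 0.0000] o=[-0.6092, -0.3239, 0.0000] → [1.1071, 0.5886, -0.1698, 0.4695, -0.8829, 0.0000]
J3: z=[0.4695, -0.8829, 0.0000] o=[0.0175, -0.4437, -0.2987] → [0.8433, 0.4484, -0.6670, 0.4695, -0.8829, 0.0000]
J4: z=[-0.6664, -0.3543, -0.6561] o=[-0.1852, -0.5515, -0.0346] → [0.4959, -0.4535, -0.2588, -0.6664, -0.3543, -0.6561]
J5: z=[-0.6664, -0.3543, -0.6561] o=[0.0469, -0.8418, -0.1136] → [0.6583, -0.2485, -0.5345, -0.6664, -0.3543, -0.6561]
J6: z=[-0.6664, -0.3543, -0.6561] o=[-0.0058, -0.8224, -0.9393] → [0.3531, 0.2671, -0.5029, -0.6664, -0.3543, -0.6561]
V = J·q̇ = [1.7379, -0.2676, -0.5279, 0.1620, -1.2628, -0.0320]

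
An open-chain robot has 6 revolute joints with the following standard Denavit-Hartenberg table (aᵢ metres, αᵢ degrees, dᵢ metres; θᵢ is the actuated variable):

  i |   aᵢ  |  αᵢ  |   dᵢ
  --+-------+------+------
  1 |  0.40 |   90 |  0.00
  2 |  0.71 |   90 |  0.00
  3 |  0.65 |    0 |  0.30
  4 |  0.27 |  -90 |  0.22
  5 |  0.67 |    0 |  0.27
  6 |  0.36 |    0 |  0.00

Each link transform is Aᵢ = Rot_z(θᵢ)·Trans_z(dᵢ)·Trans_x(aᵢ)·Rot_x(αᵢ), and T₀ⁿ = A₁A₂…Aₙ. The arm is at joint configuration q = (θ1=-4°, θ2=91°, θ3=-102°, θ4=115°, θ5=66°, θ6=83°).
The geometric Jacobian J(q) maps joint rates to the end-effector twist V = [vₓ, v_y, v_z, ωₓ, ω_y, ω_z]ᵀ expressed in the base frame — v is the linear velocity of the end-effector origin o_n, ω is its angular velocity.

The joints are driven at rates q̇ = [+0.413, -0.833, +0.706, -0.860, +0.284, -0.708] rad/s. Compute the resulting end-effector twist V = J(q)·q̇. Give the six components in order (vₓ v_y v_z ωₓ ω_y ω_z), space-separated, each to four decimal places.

0.2790 0.1688 0.6429 -0.0683 1.2540 0.5057

o_n = [0.1317, 0.3117, 0.7371]
J₁: ẑ×o_n = [-0.3117, 0.1317, 0.0000], ω = ẑ
J2: z=[-0.0698, -0.9976, 0.0000] o=[0.3990, -0.0279, 0.0000] → [-0.7353, 0.0514, -0.2904, -0.0698, -0.9976, 0.0000]
J3: z=[0.9974, -0.0697, 0.0175] o=[0.3867, -0.0270, 0.7099] → [-0.0078, -0.0316, 0.3200, 0.9974, -0.0697, 0.0175]
J4: z=[0.9974, -0.0697, 0.0175] o=[0.7326, 0.5861, 0.5800] → [-0.0062, -0.1672, -0.3157, 0.9974, -0.0697, 0.0175]
J5: z=[-0.0641, -0.9723, -0.2249] o=[0.9432, 0.5105, 0.8469] → [0.0620, 0.1755, -0.7763, -0.0641, -0.9723, -0.2249]
J6: z=[-0.0641, -0.9723, -0.2249] o=[0.3065, 0.2299, 1.0410] → [0.3138, 0.0199, -0.1752, -0.0641, -0.9723, -0.2249]
V = J·q̇ = [0.2790, 0.1688, 0.6429, -0.0683, 1.2540, 0.5057]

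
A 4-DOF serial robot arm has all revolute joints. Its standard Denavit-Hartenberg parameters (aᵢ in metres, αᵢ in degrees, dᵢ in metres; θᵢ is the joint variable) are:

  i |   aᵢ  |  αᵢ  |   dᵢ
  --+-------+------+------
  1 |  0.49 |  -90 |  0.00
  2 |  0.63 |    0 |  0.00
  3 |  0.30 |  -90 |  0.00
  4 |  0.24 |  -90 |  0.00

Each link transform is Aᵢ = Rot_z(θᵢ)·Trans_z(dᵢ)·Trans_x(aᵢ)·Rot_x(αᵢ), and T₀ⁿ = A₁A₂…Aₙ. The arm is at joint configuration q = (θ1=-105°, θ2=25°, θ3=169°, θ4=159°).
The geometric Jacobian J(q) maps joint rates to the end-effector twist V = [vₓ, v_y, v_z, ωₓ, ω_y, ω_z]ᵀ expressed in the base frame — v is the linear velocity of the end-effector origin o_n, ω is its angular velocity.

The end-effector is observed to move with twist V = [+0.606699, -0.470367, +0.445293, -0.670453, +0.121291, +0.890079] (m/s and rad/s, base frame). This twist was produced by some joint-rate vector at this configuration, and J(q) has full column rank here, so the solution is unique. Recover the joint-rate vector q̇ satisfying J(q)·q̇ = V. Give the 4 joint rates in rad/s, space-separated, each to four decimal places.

0.6640 -0.8760 0.1970 0.2330

o_n = [-0.3386, -0.9314, -0.2479]
J₁: ẑ×o_n = [0.9314, -0.3386, 0.0000], ω = ẑ
J2: z=[0.9659, -0.2588, 0.0000] o=[-0.1268, -0.4733, 0.0000] → [0.0642, 0.2394, -0.4973, 0.9659, -0.2588, 0.0000]
J3: z=[0.9659, -0.2588, 0.0000] o=[-0.2746, -1.0248, -0.2662] → [-0.0048, -0.0177, 0.0737, 0.9659, -0.2588, 0.0000]
J4: z=[-0.0626, -0.2337, 0.9703] o=[-0.1993, -0.7437, -0.1937] → [0.1948, -0.1386, -0.0208, -0.0626, -0.2337, 0.9703]
q̇ = J⁺·V = [0.6640, -0.8760, 0.1970, 0.2330]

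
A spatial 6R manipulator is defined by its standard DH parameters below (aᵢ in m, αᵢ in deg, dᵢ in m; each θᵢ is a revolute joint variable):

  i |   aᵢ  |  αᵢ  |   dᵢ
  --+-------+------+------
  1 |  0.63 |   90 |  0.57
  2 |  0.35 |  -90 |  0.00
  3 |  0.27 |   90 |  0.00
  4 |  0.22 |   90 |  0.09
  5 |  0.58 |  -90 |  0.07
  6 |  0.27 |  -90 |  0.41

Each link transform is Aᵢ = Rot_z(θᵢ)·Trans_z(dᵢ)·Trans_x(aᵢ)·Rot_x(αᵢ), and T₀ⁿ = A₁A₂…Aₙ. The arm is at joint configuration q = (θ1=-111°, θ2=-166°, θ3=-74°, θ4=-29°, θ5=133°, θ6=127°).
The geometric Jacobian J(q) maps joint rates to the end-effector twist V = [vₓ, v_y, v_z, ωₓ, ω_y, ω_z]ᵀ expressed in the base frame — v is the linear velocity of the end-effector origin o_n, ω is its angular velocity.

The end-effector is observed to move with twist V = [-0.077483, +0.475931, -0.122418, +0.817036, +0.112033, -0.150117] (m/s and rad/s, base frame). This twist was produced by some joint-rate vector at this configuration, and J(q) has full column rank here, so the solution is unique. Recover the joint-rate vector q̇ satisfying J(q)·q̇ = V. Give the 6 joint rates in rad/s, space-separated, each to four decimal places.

-0.3900 -0.4750 0.0900 -0.4520 0.4380 -0.1010

o_n = [-0.2163, -0.4162, 0.2157]
J₁: ẑ×o_n = [0.4162, -0.2163, 0.0000], ω = ẑ
J2: z=[-0.9336, 0.3584, 0.0000] o=[-0.2258, -0.5882, 0.5700] → [-0.1270, -0.3308, -0.1639, -0.9336, 0.3584, 0.0000]
J3: z=[-0.0867, -0.2259, -0.9703] o=[-0.1041, -0.2711, 0.4853] → [-0.0799, 0.0855, -0.0128, -0.0867, -0.2259, -0.9703]
J4: z=[-0.5916, -0.7720, 0.2326] o=[-0.3205, -0.1107, 0.4673] → [0.2653, -0.1246, 0.2612, -0.5916, -0.7720, 0.2326]
J5: z=[0.4644, -0.0905, 0.8810] o=[-0.5187, -0.0417, 0.5789] → [0.3628, 0.4351, -0.1466, 0.4644, -0.0905, 0.8810]
J6: z=[0.8854, 0.0663, -0.4600] o=[-0.4765, -0.6244, 0.5762] → [0.0718, 0.1996, 0.1671, 0.8854, 0.0663, -0.4600]
q̇ = J⁺·V = [-0.3900, -0.4750, 0.0900, -0.4520, 0.4380, -0.1010]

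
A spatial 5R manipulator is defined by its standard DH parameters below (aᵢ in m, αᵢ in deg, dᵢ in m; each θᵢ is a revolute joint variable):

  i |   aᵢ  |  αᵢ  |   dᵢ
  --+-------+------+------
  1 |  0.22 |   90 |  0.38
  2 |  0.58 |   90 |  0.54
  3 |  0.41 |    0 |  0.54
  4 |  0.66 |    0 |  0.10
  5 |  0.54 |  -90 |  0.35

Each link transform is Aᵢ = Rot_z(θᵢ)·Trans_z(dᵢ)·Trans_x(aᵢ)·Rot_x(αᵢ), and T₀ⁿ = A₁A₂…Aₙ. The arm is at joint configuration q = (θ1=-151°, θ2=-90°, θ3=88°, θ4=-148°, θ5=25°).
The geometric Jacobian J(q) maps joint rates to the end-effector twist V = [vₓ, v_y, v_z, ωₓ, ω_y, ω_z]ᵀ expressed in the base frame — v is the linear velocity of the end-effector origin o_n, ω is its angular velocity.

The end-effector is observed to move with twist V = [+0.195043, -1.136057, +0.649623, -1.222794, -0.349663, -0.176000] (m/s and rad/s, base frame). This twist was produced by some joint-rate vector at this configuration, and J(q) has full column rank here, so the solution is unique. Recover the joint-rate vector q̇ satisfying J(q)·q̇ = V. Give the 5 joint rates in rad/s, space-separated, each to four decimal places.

o_n = [0.6403, 0.4332, -0.9867]
J₁: ẑ×o_n = [-0.4332, 0.6403, 0.0000], ω = ẑ
J2: z=[-0.4848, 0.8746, 0.0000] o=[-0.1924, -0.1067, 0.3800] → [-1.1953, -0.6626, -0.9900, -0.4848, 0.8746, 0.0000]
J3: z=[0.8746, 0.4848, -0.0000] o=[-0.4542, 0.3656, -0.2000] → [-0.3814, 0.6880, -0.4716, 0.8746, 0.4848, -0.0000]
J4: z=[0.8746, 0.4848, -0.0000] o=[-0.1806, 0.9858, -0.2143] → [-0.3744, 0.6755, -0.8813, 0.8746, 0.4848, -0.0000]
J5: z=[0.8746, 0.4848, -0.0000] o=[0.1840, 0.5344, -0.5443] → [-0.2145, 0.3869, -0.3097, 0.8746, 0.4848, -0.0000]
q̇ = J⁺·V = [-0.1760, 0.2870, -0.3470, -0.8640, -0.0280]

-0.1760 0.2870 -0.3470 -0.8640 -0.0280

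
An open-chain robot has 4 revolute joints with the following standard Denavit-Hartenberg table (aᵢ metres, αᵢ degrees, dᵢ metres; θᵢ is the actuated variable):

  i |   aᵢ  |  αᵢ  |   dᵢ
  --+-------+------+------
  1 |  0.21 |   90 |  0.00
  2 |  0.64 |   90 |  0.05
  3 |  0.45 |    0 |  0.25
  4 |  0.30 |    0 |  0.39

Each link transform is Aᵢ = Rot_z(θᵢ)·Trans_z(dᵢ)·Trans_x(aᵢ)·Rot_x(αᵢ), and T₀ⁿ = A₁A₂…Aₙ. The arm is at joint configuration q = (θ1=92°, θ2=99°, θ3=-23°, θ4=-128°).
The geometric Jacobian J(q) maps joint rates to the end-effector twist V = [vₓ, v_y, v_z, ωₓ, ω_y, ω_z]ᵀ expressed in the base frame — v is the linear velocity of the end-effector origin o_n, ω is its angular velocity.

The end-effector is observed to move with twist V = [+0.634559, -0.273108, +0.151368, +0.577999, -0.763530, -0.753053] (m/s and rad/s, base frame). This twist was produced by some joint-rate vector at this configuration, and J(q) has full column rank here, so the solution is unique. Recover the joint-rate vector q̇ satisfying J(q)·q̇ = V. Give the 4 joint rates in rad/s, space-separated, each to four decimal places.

o_n = [-0.2962, 0.7083, 0.8822]
J₁: ẑ×o_n = [-0.7083, -0.2962, 0.0000], ω = ẑ
J2: z=[0.9994, 0.0349, 0.0000] o=[-0.0073, 0.2099, 0.0000] → [0.0308, -0.8817, 0.5082, 0.9994, 0.0349, 0.0000]
J3: z=[-0.0345, 0.9871, 0.1564] o=[0.0461, 0.1116, 0.6321] → [0.1535, -0.0449, 0.3173, -0.0345, 0.9871, 0.1564]
J4: z=[-0.0345, 0.9871, 0.1564] o=[-0.1359, 0.2874, 1.0804] → [-0.2614, -0.0319, 0.1437, -0.0345, 0.9871, 0.1564]
q̇ = J⁺·V = [-0.6290, 0.5510, -0.0850, -0.7080]

-0.6290 0.5510 -0.0850 -0.7080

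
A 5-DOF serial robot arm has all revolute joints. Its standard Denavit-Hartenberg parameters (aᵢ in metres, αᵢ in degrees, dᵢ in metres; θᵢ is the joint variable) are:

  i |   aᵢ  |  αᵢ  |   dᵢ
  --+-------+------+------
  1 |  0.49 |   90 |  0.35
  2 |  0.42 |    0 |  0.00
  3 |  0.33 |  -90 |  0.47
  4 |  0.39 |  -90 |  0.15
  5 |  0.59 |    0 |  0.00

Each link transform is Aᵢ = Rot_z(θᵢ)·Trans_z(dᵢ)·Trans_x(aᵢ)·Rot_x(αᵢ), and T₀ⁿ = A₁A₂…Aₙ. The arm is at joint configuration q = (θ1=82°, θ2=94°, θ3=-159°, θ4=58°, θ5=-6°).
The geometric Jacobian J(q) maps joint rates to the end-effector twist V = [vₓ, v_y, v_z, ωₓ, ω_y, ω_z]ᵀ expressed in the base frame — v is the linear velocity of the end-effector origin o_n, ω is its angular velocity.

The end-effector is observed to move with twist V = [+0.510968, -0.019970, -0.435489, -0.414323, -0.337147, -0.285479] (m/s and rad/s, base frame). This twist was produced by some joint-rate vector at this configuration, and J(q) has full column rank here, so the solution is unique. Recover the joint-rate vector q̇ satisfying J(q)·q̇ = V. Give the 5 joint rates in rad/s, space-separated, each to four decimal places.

o_n = [-0.2142, 1.0508, 0.0902]
J₁: ẑ×o_n = [-1.0508, -0.2142, 0.0000], ω = ẑ
J2: z=[0.9903, -0.1392, 0.0000] o=[0.0682, 0.4852, 0.3500] → [0.0362, 0.2572, 0.5208, 0.9903, -0.1392, 0.0000]
J3: z=[0.9903, -0.1392, 0.0000] o=[0.0641, 0.4562, 0.7690] → [0.0945, 0.6721, 0.5501, 0.9903, -0.1392, 0.0000]
J4: z=[0.1261, 0.8975, 0.4226] o=[0.5490, 0.5289, 0.4699] → [-0.5613, -0.2746, 0.7507, 0.1261, 0.8975, 0.4226]
J5: z=[-0.5746, -0.2812, 0.7686] o=[0.2525, 0.7961, 0.3460] → [-0.1239, -0.5057, -0.2776, -0.5746, -0.2812, 0.7686]
q̇ = J⁺·V = [-0.3490, -0.2380, 0.0140, -0.3280, 0.2630]

-0.3490 -0.2380 0.0140 -0.3280 0.2630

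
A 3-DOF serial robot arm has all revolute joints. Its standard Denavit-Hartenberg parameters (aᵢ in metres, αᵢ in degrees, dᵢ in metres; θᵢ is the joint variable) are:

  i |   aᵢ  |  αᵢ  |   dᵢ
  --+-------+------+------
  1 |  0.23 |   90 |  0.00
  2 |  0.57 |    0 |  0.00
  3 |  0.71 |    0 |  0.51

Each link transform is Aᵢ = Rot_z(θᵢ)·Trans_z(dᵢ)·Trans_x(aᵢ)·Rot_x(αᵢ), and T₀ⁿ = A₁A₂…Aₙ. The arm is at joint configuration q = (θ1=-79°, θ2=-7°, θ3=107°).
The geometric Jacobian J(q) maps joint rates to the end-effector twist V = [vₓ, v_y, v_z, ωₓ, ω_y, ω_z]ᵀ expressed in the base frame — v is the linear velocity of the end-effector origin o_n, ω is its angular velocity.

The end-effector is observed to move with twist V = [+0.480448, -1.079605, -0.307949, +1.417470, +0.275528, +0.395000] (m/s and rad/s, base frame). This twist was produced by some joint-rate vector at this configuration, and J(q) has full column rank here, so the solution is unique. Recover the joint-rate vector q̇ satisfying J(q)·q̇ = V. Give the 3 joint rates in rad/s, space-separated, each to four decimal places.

0.3950 -0.8590 -0.5850

o_n = [-0.3723, -0.7574, 0.6297]
J₁: ẑ×o_n = [0.7574, -0.3723, 0.0000], ω = ẑ
J2: z=[-0.9816, -0.1908, 0.0000] o=[0.0439, -0.2258, 0.0000] → [-0.1202, 0.6182, 0.4425, -0.9816, -0.1908, 0.0000]
J3: z=[-0.9816, -0.1908, 0.0000] o=[0.1518, -0.7811, -0.0695] → [-0.1334, 0.6864, -0.1233, -0.9816, -0.1908, 0.0000]
q̇ = J⁺·V = [0.3950, -0.8590, -0.5850]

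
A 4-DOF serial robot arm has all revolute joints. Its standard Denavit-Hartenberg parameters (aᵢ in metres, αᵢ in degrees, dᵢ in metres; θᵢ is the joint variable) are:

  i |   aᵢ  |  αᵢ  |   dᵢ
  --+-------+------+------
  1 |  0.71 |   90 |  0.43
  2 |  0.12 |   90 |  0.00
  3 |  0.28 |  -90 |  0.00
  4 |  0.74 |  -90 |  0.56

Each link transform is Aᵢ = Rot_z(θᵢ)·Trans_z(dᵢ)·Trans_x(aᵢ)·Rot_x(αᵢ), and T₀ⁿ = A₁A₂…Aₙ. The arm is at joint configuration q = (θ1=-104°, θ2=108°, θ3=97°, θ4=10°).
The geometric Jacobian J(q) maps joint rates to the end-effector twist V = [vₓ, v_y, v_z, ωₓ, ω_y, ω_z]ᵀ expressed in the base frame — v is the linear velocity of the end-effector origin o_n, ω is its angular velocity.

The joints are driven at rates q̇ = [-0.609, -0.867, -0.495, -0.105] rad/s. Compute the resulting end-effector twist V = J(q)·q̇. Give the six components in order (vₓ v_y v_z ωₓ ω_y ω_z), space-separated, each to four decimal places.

o_n = [-1.0892, -0.5122, -0.1411]
J₁: ẑ×o_n = [0.5122, -1.0892, 0.0000], ω = ẑ
J2: z=[-0.9703, 0.2419, 0.0000] o=[-0.1718, -0.6889, 0.4300] → [-0.1382, -0.5542, 0.0505, -0.9703, 0.2419, 0.0000]
J3: z=[-0.2301, -0.9228, 0.3090] o=[-0.1628, -0.6529, 0.5441] → [0.5889, -0.4440, -0.8873, -0.2301, -0.9228, 0.3090]
J4: z=[0.0440, -0.3271, -0.9440] o=[-0.4350, -0.5959, 0.5117] → [0.2926, 0.6463, -0.2103, 0.0440, -0.3271, -0.9440]
V = J·q̇ = [-0.5143, 1.2957, 0.4176, 0.9505, 0.2814, -0.6628]

-0.5143 1.2957 0.4176 0.9505 0.2814 -0.6628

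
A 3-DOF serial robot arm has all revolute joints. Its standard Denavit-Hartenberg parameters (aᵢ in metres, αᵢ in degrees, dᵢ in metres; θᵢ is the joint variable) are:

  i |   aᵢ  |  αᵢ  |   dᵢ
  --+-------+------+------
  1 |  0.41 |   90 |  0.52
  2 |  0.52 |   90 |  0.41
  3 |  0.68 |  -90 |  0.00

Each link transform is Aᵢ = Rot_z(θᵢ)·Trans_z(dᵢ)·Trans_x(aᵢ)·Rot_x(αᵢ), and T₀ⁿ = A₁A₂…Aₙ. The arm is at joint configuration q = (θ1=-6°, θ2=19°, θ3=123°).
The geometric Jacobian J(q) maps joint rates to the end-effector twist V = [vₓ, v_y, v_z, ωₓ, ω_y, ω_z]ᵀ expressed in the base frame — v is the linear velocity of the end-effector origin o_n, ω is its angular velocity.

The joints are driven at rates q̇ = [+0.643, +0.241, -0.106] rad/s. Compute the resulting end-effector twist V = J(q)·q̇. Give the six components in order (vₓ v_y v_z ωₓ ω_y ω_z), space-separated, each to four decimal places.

0.7050 0.2430 0.0538 -0.0595 -0.2361 0.7432

o_n = [0.4460, -1.0326, 0.5687]
J₁: ẑ×o_n = [1.0326, 0.4460, -0.0000], ω = ẑ
J2: z=[-0.1045, -0.9945, 0.0000] o=[0.4078, -0.0429, 0.5200] → [-0.0485, 0.0051, 0.1415, -0.1045, -0.9945, 0.0000]
J3: z=[0.3238, -0.0340, -0.9455] o=[0.8539, -0.5020, 0.6893] → [-0.4976, 0.4247, -0.1857, 0.3238, -0.0340, -0.9455]
V = J·q̇ = [0.7050, 0.2430, 0.0538, -0.0595, -0.2361, 0.7432]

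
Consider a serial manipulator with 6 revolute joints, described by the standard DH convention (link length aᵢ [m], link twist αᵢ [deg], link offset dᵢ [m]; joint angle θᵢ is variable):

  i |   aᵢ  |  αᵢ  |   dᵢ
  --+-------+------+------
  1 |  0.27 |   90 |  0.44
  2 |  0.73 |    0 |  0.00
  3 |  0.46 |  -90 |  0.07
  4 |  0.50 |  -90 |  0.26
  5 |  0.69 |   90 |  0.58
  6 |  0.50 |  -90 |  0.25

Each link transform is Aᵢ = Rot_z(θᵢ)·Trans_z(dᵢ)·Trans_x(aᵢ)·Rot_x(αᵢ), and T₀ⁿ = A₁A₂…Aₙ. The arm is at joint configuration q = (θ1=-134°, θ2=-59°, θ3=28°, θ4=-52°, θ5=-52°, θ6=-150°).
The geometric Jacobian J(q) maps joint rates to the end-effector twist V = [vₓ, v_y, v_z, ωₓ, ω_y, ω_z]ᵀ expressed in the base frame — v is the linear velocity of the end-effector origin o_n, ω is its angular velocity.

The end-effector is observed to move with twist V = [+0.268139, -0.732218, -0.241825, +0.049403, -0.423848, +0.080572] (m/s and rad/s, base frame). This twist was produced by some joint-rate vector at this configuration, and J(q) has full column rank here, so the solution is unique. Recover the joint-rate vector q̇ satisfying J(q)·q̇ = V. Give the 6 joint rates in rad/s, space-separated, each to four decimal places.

0.4130 0.2300 -0.4360 -0.0280 0.3940 -0.1910

o_n = [-1.4327, -1.1522, -0.1744]
J₁: ẑ×o_n = [1.1522, -1.4327, 0.0000], ω = ẑ
J2: z=[-0.7193, 0.6947, 0.0000] o=[-0.1876, -0.1942, 0.4400] → [-0.4268, -0.4420, 1.5541, -0.7193, 0.6947, 0.0000]
J3: z=[-0.7193, 0.6947, 0.0000] o=[-0.4487, -0.4647, -0.1857] → [0.0078, 0.0081, 1.1781, -0.7193, 0.6947, 0.0000]
J4: z=[-0.3578, -0.3705, 0.8572] o=[-0.7730, -0.6997, -0.4226] → [0.2959, -0.4767, -0.0825, -0.3578, -0.3705, 0.8572]
J5: z=[-0.0263, -0.9136, -0.4059] o=[-1.3327, -0.7121, -0.3583] → [-0.3466, 0.0454, -0.0798, -0.0263, -0.9136, -0.4059]
J6: z=[0.5153, -0.3603, 0.7776] o=[-1.9391, -1.3722, -0.2624] → [-0.2027, 0.3484, 0.2958, 0.5153, -0.3603, 0.7776]
q̇ = J⁺·V = [0.4130, 0.2300, -0.4360, -0.0280, 0.3940, -0.1910]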